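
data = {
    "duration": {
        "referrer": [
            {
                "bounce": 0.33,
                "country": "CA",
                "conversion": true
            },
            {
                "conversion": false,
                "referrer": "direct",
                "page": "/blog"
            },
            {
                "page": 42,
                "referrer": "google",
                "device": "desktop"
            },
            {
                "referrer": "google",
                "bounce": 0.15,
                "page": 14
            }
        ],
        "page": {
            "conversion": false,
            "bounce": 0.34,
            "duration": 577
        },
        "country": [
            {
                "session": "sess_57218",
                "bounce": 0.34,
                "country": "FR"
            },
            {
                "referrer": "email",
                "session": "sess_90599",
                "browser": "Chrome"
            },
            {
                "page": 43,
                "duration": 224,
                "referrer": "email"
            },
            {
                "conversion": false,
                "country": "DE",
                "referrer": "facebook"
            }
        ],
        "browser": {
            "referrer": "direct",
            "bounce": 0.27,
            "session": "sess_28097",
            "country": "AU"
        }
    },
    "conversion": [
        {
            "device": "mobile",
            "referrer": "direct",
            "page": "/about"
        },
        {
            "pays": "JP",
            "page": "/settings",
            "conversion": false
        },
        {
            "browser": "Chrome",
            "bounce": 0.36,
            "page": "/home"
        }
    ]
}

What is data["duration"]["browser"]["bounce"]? 0.27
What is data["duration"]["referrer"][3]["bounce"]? 0.15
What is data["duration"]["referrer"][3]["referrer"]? "google"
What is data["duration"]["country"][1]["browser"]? "Chrome"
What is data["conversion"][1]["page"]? "/settings"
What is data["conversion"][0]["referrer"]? "direct"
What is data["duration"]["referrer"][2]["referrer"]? "google"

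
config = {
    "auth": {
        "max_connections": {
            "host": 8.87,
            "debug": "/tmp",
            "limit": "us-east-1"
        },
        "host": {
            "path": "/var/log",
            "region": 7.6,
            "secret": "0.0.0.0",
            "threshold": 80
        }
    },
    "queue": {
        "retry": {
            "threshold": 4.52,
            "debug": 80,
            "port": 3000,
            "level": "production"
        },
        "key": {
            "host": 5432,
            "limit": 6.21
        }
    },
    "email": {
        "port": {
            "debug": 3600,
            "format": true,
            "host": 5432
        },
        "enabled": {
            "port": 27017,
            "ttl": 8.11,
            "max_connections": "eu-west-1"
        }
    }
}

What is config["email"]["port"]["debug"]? 3600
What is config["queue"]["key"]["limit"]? 6.21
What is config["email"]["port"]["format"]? True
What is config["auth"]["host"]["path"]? "/var/log"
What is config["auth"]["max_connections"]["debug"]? "/tmp"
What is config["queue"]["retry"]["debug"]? 80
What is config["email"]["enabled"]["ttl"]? 8.11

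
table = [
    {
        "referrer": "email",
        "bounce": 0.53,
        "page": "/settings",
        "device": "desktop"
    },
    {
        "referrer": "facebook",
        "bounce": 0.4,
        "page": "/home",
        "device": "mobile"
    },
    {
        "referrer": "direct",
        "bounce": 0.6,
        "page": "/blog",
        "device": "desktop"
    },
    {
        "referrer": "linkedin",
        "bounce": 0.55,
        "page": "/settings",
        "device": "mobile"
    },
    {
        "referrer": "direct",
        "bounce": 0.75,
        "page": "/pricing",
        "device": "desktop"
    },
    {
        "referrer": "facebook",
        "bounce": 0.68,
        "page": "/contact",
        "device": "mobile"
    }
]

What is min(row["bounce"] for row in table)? 0.4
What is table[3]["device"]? "mobile"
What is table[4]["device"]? "desktop"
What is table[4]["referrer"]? "direct"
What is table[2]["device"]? "desktop"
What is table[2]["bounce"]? 0.6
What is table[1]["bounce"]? 0.4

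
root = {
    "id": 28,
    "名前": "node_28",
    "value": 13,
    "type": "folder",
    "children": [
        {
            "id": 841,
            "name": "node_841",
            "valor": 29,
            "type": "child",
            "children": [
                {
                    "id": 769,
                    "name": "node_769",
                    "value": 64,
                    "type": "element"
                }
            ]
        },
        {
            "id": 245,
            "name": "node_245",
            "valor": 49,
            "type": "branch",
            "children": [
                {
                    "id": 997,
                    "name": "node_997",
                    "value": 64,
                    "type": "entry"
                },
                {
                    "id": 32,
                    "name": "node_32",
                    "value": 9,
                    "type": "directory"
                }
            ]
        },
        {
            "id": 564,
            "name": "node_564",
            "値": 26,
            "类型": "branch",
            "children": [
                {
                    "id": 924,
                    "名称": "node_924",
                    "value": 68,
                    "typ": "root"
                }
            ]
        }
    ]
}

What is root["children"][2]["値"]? 26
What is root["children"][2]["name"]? "node_564"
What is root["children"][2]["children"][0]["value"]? 68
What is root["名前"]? "node_28"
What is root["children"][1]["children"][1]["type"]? "directory"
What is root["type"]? "folder"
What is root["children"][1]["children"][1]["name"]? "node_32"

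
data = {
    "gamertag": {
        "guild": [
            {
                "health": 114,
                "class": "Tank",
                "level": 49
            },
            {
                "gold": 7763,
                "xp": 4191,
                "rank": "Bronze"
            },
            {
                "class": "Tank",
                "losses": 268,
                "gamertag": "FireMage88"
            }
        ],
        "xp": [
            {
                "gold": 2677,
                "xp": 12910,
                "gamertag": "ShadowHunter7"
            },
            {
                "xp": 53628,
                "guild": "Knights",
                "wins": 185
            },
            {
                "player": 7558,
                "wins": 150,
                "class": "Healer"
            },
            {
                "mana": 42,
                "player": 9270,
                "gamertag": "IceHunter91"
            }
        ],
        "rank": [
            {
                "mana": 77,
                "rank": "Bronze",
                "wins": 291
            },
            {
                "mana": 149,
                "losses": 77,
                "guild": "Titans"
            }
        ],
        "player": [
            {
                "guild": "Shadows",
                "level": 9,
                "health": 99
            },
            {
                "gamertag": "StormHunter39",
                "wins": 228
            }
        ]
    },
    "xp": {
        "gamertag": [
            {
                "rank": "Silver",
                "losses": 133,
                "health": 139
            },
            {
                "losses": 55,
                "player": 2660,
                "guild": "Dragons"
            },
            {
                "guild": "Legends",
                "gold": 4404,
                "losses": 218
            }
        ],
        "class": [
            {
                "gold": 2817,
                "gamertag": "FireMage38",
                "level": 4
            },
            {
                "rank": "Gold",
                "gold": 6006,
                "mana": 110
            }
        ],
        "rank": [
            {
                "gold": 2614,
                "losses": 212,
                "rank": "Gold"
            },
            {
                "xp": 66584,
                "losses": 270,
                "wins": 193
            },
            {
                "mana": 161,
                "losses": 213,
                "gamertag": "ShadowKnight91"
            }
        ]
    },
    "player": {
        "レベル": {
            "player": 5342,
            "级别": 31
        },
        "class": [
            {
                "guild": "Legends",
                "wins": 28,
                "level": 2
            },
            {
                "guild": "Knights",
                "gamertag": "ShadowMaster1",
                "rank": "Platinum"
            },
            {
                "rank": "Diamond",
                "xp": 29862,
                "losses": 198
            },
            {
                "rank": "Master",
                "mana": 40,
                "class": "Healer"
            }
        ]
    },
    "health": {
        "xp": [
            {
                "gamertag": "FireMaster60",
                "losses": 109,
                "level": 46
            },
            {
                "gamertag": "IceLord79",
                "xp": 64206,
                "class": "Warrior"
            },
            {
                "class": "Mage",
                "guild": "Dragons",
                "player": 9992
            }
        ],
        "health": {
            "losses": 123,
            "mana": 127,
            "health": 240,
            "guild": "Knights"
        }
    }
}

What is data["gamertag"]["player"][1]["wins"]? 228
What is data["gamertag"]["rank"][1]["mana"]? 149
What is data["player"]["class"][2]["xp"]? 29862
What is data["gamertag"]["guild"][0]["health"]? 114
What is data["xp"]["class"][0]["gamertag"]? "FireMage38"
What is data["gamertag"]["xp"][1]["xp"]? 53628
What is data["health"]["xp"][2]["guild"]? "Dragons"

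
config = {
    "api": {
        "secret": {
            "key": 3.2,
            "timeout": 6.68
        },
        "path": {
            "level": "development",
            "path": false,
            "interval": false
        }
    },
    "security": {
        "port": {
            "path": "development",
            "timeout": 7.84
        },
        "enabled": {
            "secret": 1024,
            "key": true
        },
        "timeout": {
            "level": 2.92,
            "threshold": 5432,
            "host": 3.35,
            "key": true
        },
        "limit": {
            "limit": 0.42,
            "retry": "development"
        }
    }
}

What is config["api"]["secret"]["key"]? 3.2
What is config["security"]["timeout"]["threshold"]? 5432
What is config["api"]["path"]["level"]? "development"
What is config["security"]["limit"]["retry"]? "development"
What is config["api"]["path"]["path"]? False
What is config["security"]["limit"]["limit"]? 0.42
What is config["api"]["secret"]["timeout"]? 6.68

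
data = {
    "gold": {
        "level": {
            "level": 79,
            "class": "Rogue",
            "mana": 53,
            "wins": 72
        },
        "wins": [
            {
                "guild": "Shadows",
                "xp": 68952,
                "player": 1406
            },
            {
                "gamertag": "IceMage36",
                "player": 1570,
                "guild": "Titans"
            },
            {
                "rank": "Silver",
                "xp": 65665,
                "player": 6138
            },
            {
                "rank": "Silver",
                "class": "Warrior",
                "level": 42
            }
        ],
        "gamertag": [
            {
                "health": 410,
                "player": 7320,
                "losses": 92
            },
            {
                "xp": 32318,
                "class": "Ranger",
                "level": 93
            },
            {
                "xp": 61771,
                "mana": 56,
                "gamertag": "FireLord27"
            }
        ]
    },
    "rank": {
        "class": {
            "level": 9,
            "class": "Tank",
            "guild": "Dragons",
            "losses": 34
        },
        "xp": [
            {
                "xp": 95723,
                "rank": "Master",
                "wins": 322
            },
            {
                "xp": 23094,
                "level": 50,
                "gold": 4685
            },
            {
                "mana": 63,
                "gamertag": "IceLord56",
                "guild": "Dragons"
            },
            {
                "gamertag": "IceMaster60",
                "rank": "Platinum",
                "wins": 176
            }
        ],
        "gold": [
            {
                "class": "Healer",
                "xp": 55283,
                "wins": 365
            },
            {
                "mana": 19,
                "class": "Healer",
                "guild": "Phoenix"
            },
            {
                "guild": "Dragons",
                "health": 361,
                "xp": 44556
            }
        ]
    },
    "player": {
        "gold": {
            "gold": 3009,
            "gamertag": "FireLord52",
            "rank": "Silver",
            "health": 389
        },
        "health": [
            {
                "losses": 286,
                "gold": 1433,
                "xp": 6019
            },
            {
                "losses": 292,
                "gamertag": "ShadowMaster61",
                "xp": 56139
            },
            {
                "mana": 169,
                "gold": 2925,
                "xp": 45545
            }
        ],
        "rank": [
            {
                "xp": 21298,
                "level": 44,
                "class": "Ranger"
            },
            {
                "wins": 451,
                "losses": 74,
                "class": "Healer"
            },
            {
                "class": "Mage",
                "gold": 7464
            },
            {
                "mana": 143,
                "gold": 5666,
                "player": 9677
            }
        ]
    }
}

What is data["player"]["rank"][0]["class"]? "Ranger"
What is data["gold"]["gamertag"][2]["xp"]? 61771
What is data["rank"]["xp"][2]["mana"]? 63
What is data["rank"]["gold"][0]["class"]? "Healer"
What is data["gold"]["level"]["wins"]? 72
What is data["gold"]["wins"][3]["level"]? 42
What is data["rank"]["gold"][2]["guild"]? "Dragons"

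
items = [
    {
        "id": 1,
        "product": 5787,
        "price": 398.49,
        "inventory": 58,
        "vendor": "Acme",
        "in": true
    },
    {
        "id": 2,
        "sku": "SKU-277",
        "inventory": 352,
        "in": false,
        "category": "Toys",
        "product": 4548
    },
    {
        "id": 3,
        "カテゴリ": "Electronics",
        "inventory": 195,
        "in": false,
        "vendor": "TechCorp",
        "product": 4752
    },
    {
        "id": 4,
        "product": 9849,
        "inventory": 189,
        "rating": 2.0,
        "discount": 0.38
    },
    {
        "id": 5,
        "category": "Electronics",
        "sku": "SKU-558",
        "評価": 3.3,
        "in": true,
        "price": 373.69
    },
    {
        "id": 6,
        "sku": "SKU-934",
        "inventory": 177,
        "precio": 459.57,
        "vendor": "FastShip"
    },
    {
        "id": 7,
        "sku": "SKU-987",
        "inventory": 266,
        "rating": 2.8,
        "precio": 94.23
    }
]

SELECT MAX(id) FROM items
7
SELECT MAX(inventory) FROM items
352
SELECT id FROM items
[1, 2, 3, 4, 5, 6, 7]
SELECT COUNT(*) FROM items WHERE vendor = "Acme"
1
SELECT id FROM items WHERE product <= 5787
[1, 2, 3]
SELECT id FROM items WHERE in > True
[]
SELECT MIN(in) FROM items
False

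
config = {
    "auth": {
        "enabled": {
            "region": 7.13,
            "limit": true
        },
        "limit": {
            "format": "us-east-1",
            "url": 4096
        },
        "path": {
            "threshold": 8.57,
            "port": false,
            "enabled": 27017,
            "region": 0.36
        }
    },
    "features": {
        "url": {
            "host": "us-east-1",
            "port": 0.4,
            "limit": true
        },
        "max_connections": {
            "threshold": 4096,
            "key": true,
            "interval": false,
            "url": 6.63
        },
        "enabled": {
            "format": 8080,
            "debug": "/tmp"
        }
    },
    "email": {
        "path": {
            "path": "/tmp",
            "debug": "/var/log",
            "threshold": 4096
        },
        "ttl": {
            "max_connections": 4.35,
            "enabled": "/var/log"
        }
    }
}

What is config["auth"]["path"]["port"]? False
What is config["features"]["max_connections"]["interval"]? False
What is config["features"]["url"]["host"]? "us-east-1"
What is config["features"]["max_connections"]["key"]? True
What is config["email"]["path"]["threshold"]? 4096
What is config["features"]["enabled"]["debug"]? "/tmp"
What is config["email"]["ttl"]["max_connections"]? 4.35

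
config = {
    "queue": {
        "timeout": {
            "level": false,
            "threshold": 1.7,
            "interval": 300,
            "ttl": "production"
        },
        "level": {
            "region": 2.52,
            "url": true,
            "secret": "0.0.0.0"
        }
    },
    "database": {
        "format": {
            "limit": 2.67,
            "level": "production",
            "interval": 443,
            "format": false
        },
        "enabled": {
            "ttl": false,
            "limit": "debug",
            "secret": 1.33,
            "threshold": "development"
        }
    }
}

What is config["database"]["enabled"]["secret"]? 1.33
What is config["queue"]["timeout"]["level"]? False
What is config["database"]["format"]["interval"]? 443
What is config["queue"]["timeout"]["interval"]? 300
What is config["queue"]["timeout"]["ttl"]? "production"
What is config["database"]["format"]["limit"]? 2.67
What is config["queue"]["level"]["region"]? 2.52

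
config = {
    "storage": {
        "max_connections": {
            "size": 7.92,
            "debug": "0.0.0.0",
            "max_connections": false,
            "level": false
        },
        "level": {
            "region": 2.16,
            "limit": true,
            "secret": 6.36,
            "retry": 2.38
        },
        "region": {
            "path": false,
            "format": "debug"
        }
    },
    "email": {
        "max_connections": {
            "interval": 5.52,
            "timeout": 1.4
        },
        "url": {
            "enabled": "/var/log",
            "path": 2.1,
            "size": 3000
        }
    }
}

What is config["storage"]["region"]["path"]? False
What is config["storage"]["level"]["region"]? 2.16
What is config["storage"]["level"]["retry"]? 2.38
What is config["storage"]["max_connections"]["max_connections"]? False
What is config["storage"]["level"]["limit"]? True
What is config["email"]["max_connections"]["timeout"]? 1.4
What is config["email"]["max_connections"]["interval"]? 5.52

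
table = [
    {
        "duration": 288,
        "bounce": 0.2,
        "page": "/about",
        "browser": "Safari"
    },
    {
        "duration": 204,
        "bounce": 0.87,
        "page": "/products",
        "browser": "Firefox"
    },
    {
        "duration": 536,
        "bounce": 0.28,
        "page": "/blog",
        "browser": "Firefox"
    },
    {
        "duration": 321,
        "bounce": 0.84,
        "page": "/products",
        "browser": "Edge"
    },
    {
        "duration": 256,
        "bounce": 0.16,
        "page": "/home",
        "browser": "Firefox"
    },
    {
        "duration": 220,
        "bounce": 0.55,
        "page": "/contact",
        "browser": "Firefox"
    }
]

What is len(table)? 6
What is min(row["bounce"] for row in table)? 0.16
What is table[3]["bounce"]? 0.84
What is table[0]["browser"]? "Safari"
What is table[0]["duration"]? 288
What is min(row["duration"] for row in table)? 204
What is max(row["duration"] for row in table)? 536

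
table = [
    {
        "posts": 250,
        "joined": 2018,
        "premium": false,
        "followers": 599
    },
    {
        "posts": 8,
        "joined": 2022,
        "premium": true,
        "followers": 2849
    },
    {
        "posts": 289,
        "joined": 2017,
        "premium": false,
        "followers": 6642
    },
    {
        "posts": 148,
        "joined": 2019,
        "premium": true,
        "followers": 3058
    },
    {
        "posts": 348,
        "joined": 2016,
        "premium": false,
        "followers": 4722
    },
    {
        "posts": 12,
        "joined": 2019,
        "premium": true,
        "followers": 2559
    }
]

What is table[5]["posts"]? 12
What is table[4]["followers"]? 4722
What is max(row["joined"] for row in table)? 2022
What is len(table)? 6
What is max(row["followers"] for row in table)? 6642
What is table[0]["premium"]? False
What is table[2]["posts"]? 289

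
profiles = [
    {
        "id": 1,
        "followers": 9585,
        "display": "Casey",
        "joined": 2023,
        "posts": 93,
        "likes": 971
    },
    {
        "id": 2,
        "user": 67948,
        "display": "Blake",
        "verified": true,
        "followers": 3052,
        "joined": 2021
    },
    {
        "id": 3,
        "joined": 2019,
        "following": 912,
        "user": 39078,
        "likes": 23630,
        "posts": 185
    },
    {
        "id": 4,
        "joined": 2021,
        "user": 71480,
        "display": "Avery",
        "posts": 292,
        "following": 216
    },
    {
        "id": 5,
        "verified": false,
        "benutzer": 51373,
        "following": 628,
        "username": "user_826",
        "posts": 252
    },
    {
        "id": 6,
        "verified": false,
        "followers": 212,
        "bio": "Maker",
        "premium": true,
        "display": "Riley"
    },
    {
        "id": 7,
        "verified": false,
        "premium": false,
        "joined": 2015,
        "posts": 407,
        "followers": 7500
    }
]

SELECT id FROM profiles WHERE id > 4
[5, 6, 7]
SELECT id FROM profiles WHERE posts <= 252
[1, 3, 5]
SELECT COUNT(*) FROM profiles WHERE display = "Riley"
1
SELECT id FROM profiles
[1, 2, 3, 4, 5, 6, 7]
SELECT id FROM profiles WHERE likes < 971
[]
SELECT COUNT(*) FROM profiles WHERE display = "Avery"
1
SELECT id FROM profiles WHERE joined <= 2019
[3, 7]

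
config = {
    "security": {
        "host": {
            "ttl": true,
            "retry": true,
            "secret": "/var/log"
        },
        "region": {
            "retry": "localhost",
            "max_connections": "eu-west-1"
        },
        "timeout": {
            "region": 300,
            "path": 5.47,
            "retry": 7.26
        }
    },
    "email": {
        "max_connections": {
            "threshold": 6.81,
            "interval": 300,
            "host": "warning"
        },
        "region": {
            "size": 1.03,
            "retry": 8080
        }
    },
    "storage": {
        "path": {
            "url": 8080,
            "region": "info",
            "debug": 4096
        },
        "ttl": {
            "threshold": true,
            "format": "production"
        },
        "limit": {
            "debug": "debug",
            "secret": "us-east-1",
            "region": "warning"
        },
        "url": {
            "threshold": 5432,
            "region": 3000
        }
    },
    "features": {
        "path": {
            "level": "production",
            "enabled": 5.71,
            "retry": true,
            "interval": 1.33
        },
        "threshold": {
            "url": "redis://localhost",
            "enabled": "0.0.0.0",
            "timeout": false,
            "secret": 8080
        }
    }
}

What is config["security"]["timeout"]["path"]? 5.47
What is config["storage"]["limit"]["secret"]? "us-east-1"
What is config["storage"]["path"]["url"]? 8080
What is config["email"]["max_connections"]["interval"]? 300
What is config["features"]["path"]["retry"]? True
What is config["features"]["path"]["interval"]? 1.33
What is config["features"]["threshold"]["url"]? "redis://localhost"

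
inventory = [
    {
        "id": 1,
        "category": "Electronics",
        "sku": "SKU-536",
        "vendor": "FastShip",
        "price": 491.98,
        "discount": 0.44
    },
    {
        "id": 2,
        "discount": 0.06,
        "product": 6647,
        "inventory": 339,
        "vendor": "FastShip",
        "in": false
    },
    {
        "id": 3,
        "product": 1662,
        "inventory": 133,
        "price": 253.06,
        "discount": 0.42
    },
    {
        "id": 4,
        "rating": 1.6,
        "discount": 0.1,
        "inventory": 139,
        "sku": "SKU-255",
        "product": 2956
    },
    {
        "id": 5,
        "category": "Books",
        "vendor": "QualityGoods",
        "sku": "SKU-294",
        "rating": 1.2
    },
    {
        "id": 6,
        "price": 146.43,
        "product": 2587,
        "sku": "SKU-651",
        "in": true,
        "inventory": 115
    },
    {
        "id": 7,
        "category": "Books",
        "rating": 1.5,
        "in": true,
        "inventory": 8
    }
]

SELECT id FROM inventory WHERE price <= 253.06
[3, 6]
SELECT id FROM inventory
[1, 2, 3, 4, 5, 6, 7]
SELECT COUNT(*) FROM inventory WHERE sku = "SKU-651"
1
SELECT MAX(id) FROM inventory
7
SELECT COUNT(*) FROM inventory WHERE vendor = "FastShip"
2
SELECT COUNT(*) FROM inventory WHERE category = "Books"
2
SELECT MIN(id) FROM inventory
1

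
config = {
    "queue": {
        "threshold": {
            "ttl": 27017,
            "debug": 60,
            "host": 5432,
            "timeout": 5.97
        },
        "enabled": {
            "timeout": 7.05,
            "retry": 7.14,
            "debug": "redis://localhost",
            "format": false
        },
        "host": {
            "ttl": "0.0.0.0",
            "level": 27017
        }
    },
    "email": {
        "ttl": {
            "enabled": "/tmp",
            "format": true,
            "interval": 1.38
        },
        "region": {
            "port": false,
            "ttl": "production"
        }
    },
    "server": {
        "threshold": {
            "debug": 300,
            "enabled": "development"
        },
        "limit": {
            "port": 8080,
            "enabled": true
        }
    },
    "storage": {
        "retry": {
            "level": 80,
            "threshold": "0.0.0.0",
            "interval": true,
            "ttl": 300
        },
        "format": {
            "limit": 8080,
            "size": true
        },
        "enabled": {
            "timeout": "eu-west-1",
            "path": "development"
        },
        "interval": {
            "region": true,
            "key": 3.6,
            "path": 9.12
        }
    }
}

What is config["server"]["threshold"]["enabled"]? "development"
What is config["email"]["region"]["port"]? False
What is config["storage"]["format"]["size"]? True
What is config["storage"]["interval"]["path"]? 9.12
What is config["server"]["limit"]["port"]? 8080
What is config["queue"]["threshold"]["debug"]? 60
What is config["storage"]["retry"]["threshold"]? "0.0.0.0"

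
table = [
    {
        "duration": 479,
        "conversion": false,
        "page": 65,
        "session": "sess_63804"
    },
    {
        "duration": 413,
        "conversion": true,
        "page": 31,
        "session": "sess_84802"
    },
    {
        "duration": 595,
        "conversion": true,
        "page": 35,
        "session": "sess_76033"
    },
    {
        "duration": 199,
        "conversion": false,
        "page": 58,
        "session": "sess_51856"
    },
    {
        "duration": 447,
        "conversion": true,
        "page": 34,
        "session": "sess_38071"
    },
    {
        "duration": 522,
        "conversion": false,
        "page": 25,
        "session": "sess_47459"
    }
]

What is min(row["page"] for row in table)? 25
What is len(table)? 6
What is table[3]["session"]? "sess_51856"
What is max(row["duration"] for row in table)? 595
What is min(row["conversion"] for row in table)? False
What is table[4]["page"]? 34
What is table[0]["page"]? 65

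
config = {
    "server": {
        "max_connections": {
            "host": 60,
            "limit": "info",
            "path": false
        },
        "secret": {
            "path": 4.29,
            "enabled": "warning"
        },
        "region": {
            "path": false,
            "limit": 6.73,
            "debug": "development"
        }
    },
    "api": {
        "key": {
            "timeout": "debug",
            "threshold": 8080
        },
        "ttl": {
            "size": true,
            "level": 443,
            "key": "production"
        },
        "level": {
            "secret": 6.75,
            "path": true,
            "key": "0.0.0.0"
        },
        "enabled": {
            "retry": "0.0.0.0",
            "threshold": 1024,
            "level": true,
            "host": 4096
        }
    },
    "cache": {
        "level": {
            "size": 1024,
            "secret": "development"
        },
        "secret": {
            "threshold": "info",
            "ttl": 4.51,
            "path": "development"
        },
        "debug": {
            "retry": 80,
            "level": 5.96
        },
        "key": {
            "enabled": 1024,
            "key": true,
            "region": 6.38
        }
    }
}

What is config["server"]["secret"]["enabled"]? "warning"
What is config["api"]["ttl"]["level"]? 443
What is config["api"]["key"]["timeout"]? "debug"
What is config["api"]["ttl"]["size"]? True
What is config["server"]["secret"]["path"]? 4.29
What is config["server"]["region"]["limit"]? 6.73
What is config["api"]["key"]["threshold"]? 8080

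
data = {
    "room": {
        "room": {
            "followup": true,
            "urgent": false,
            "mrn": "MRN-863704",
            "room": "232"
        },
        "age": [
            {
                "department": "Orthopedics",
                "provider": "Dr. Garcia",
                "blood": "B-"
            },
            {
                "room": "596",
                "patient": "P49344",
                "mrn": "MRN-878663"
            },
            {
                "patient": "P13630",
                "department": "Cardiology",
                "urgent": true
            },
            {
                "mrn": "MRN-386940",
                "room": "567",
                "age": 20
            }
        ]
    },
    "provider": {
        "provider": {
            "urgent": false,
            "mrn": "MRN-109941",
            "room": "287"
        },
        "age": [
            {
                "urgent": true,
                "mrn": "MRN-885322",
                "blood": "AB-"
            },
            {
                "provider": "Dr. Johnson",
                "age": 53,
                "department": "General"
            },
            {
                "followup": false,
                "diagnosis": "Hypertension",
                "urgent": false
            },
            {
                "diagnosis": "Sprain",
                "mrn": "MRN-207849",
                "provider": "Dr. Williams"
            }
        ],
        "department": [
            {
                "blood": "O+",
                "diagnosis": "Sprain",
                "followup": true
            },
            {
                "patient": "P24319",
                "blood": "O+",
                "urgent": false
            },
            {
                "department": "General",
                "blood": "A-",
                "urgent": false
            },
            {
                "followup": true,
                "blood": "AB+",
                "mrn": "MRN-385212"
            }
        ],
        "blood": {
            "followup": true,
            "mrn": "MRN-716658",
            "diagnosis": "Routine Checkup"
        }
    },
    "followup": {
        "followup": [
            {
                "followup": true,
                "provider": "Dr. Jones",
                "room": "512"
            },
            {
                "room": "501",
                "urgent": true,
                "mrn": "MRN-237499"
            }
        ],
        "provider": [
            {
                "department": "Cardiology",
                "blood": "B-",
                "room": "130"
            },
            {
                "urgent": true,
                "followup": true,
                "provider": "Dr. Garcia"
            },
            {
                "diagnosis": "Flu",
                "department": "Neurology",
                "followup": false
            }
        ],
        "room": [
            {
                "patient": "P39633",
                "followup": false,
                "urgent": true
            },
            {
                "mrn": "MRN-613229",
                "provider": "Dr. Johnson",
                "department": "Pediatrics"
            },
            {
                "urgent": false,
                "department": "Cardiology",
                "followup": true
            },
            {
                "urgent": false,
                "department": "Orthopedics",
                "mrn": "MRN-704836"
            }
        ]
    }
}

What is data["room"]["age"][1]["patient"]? "P49344"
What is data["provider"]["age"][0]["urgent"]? True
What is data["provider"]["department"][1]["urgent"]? False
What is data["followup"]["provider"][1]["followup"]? True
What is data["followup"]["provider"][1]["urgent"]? True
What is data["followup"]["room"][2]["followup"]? True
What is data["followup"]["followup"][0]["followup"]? True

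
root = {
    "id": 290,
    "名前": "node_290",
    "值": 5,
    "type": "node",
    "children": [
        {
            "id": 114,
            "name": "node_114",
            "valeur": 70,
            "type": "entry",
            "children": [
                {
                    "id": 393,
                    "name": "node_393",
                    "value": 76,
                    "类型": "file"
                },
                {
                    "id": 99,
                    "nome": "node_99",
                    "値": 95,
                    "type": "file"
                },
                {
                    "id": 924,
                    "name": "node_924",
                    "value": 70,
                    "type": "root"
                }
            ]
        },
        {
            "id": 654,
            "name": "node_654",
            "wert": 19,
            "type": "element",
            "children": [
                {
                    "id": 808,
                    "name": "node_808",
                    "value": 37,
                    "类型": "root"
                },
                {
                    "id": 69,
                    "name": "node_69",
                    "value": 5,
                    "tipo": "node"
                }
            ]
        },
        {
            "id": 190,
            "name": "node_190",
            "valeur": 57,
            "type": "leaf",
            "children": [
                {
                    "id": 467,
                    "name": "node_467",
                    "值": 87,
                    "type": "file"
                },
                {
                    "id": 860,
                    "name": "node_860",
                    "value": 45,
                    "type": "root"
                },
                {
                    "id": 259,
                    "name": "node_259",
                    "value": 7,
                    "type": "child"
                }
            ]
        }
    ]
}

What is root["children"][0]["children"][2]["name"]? "node_924"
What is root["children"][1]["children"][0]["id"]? 808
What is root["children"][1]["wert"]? 19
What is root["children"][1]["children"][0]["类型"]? "root"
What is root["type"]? "node"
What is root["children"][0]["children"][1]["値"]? 95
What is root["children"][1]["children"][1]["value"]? 5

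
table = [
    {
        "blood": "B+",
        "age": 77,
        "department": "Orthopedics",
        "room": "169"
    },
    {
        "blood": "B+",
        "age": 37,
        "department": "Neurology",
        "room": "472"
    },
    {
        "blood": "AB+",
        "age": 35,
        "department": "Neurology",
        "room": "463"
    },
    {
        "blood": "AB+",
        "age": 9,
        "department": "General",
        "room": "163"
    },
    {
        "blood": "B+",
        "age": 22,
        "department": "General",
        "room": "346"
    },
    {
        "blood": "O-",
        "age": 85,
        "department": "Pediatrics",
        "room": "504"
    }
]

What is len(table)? 6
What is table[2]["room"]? "463"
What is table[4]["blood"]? "B+"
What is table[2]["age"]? 35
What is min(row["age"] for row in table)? 9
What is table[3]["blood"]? "AB+"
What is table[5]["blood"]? "O-"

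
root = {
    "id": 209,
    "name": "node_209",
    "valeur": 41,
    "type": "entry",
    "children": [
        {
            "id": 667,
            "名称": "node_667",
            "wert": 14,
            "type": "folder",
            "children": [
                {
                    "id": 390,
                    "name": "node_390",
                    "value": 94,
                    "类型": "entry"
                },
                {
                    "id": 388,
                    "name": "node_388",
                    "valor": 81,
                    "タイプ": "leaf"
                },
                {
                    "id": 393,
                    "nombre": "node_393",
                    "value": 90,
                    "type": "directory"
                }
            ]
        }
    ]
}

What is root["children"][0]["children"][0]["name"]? "node_390"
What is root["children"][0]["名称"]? "node_667"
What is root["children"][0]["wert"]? 14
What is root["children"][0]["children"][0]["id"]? 390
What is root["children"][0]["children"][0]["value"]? 94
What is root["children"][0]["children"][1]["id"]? 388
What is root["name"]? "node_209"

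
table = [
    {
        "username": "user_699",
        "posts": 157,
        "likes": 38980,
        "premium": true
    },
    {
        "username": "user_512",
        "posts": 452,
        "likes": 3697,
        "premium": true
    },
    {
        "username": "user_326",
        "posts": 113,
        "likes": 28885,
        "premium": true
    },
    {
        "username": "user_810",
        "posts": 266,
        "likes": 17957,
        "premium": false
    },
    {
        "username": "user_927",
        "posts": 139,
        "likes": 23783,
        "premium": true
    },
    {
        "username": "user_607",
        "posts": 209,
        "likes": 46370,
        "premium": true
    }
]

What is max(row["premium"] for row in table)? True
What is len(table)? 6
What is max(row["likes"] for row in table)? 46370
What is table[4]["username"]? "user_927"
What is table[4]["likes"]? 23783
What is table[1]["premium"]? True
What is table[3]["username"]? "user_810"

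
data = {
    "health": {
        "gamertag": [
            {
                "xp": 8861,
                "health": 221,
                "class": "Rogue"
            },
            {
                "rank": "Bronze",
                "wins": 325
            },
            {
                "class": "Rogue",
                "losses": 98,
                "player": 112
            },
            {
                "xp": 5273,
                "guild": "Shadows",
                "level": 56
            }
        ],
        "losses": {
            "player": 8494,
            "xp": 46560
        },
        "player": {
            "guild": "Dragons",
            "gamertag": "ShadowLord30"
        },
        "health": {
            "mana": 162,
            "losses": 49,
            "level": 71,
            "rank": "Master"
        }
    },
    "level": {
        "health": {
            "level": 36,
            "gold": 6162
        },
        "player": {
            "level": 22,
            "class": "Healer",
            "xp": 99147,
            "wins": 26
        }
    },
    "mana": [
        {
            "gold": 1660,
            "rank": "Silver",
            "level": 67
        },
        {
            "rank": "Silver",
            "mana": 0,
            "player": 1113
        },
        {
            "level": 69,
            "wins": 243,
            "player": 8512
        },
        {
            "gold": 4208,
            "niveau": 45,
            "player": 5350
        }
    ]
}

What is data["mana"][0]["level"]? 67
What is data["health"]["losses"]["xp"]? 46560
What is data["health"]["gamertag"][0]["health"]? 221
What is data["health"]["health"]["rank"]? "Master"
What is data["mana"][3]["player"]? 5350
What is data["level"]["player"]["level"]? 22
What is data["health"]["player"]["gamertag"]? "ShadowLord30"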